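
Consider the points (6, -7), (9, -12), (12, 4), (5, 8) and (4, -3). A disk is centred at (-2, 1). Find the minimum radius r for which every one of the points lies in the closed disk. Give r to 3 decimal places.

17.029

The required radius is the distance from (-2, 1) to the farthest point.
Squared distances: 128, 290, 205, 98, 52.
Maximum is 290, attained at (9, -12).
r = √290 ≈ 17.029.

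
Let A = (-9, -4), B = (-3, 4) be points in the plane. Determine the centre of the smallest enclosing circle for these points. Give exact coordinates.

The smallest circle enclosing two points has them as diameter endpoints.
Centre = midpoint = (-6, 0); r² = |AB|²/4 = 100/4 = 25.
Centre = (-6, 0).

(-6, 0)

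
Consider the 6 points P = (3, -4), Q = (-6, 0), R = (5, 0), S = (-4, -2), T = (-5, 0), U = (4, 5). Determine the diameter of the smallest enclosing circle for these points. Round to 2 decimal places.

11.73

The minimum enclosing circle of a finite set is fixed by two of the points (as a diameter) or three (as a circumcircle).
The minimum enclosing circle is determined by three boundary points: P, Q, U.
Their circumcentre is (-7/34, 31/34) with r² = 19885/578.
The farthest remaining point R is at distance² 16145/578 ≤ 19885/578.
Diameter = 2r = 2√(19885/578) ≈ 11.73.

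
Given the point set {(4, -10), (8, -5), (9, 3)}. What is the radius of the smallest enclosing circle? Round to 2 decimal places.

Call the three points A, B, C in the order given.
Side lengths²: AB² = 41, AC² = 194, BC² = 65.
Since AC² = 194 ≥ 65 + 41 = 106, the angle opposite AC is not acute, so the smallest enclosing circle has AC as diameter.
Centre = midpoint of AC = (6.5, -3.5), r² = 194/4 = 48.5.
r = √(48.5) ≈ 6.96.

6.96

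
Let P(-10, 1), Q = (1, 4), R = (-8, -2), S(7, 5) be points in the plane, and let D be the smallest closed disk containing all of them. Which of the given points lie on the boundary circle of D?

A smallest enclosing disk is always determined by at most three of the input points on its boundary.
The farthest pair is P–S with squared distance 305. The circle on this segment as diameter has centre (-1.5, 3) and r² = 305/4 = 76.25.
Check Q: distance² to centre = 7.25 ≤ 76.25, so it lies inside.
All remaining points lie in this disk, and no smaller disk contains both endpoints, so this is the minimum enclosing circle.
The points at distance exactly r from the centre are P, S — 2 points.

P, S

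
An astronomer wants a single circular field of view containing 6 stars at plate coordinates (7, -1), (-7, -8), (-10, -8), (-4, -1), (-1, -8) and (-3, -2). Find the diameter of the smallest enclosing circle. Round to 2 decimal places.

18.38

The farthest pair is (7, -1)–(-10, -8) with squared distance 338. The circle on this segment as diameter has centre (-1.5, -4.5) and r² = 338/4 = 84.5.
Check (-7, -8): distance² to centre = 42.5 ≤ 84.5, so it lies inside.
All remaining points lie in this disk, and no smaller disk contains both endpoints, so this is the minimum enclosing circle.
Diameter = 2r = 2√(84.5) ≈ 18.38.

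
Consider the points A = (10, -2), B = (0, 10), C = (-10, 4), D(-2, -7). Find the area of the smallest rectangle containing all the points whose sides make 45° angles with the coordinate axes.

247

In coordinates u = x + y, v = x − y the rectangle is axis-aligned; the map (x,y)→(u,v) scales areas by 2.
u-values: 8, 10, -6, -9; range = 10 − (-9) = 19.
v-values: 12, -10, -14, 5; range = 12 − (-14) = 26.
Area = (19 × 26) / 2 = 247.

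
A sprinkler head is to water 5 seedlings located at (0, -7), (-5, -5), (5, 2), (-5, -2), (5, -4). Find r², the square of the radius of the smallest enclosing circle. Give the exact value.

37.25

The farthest pair is (-5, -5)–(5, 2) with squared distance 149. The circle on this segment as diameter has centre (0, -1.5) and r² = 149/4 = 37.25.
Check (0, -7): distance² to centre = 30.25 ≤ 37.25, so it lies inside.
All remaining points lie in this disk, and no smaller disk contains both endpoints, so this is the minimum enclosing circle.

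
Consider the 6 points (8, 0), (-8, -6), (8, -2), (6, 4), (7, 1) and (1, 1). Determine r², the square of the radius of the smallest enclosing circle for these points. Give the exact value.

The minimum enclosing circle is determined by three boundary points: (8, 0), (-8, -6), (6, 4).
Their circumcentre is (-9/19, -33/19) with r² = 27010/361.
The farthest remaining point (8, -2) is at distance² 25946/361 ≤ 27010/361.

27010/361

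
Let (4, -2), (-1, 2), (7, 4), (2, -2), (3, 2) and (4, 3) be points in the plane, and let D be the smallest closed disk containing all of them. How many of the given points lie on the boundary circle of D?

By Welzl's lemma the MEC is supported by two points (diametrically opposite) or three points (on a circumcircle).
The minimum enclosing circle is determined by three boundary points: (-1, 2), (7, 4), (2, -2).
Their circumcentre is (123/38, 39/19) with r² = 25925/1444.
The farthest remaining point (4, -2) is at distance² 24557/1444 ≤ 25925/1444.
The points at distance exactly r from the centre are (-1, 2), (7, 4), (2, -2) — 3 points.

3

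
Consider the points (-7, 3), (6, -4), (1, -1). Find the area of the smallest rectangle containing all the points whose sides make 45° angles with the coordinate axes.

60

In coordinates u = x + y, v = x − y the rectangle is axis-aligned; the map (x,y)→(u,v) scales areas by 2.
u-values: -4, 2, 0; range = 2 − (-4) = 6.
v-values: -10, 10, 2; range = 10 − (-10) = 20.
Area = (6 × 20) / 2 = 60.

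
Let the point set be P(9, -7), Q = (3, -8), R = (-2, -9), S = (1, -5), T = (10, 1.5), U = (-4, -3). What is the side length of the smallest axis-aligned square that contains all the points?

The bounding box has width 14 and height 10.5.
An axis-aligned square enclosing the set must have side ≥ max(width, height).
So the minimum side is max(14, 10.5) = 14.

14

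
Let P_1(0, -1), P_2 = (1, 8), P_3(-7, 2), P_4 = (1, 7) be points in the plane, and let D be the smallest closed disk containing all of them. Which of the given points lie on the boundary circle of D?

The minimum enclosing circle is determined by three boundary points: P_1, P_2, P_3.
Their circumcentre is (-23/11, 125/33) with r² = 29725/1089.
The farthest remaining point P_4 is at distance² 21640/1089 ≤ 29725/1089.
The points at distance exactly r from the centre are P_1, P_2, P_3 — 3 points.

P_1, P_2, P_3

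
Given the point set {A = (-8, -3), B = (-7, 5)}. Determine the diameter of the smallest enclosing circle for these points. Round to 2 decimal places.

The smallest circle enclosing two points has them as diameter endpoints.
Centre = midpoint = (-7.5, 1); r² = |AB|²/4 = 65/4 = 16.25.
Diameter = 2r = 2√(16.25) ≈ 8.06.

8.06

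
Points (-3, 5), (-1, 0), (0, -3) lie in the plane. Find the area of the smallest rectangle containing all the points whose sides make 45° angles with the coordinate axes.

27.5

In coordinates u = x + y, v = x − y the rectangle is axis-aligned; the map (x,y)→(u,v) scales areas by 2.
u-values: 2, -1, -3; range = 2 − (-3) = 5.
v-values: -8, -1, 3; range = 3 − (-8) = 11.
Area = (5 × 11) / 2 = 27.5.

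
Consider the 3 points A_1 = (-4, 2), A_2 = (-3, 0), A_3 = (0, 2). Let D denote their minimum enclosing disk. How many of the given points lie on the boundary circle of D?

3

Side lengths²: A_1A_2² = 5, A_1A_3² = 16, A_2A_3² = 13.
Since A_1A_3² = 16 < 13 + 5 = 18, the triangle is acute, so the smallest enclosing circle is the circumcircle.
Circumcentre = (-2, 1.75), r² = 4.0625.
The points at distance exactly r from the centre are A_1, A_2, A_3 — 3 points.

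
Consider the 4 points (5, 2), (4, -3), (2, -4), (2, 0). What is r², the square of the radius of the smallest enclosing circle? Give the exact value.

The minimum enclosing circle of a finite set is fixed by two of the points (as a diameter) or three (as a circumcircle).
The farthest pair is (5, 2)–(2, -4) with squared distance 45. The circle on this segment as diameter has centre (3.5, -1) and r² = 45/4 = 11.25.
Check (4, -3): distance² to centre = 4.25 ≤ 11.25, so it lies inside.
All remaining points lie in this disk, and no smaller disk contains both endpoints, so this is the minimum enclosing circle.

11.25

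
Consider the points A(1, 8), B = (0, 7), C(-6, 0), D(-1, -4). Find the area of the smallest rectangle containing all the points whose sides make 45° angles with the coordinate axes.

In coordinates u = x + y, v = x − y the rectangle is axis-aligned; the map (x,y)→(u,v) scales areas by 2.
u-values: 9, 7, -6, -5; range = 9 − (-6) = 15.
v-values: -7, -7, -6, 3; range = 3 − (-7) = 10.
Area = (15 × 10) / 2 = 75.

75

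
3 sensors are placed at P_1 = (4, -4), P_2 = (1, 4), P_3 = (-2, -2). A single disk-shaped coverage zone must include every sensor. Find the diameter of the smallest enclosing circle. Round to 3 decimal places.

Side lengths²: P_1P_2² = 73, P_1P_3² = 40, P_2P_3² = 45.
Since P_1P_2² = 73 < 45 + 40 = 85, the triangle is acute, so the smallest enclosing circle is the circumcircle.
Circumcentre = (27/14, -3/14), r² = 1825/98.
Diameter = 2r = 2√(1825/98) ≈ 8.631.

8.631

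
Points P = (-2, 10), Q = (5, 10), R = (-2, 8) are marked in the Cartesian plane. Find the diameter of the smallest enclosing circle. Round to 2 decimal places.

Side lengths²: PQ² = 49, PR² = 4, QR² = 53.
Since QR² = 53 ≥ 49 + 4 = 53, the angle opposite QR is not acute, so the smallest enclosing circle has QR as diameter.
Centre = midpoint of QR = (1.5, 9), r² = 53/4 = 13.25.
Diameter = 2r = 2√(13.25) ≈ 7.28.

7.28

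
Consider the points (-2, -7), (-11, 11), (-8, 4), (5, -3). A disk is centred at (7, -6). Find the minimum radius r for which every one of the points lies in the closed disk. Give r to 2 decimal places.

24.76

The required radius is the distance from (7, -6) to the farthest point.
Squared distances: 82, 613, 325, 13.
Maximum is 613, attained at (-11, 11).
r = √613 ≈ 24.76.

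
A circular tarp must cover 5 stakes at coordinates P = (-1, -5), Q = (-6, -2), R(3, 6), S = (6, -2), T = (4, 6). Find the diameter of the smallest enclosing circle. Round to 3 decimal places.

A smallest enclosing disk is always determined by at most three of the input points on its boundary.
The minimum enclosing circle is determined by three boundary points: Q, S, T.
Their circumcentre is (0, 0.75) with r² = 43.5625.
The farthest remaining point R is at distance² 36.5625 ≤ 43.5625.
Diameter = 2r = 2√(43.5625) ≈ 13.200.

13.200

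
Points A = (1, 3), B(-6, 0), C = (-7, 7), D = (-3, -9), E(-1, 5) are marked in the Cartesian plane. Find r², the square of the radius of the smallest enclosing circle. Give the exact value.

68

By Welzl's lemma the MEC is supported by two points (diametrically opposite) or three points (on a circumcircle).
The farthest pair is C–D with squared distance 272. The circle on this segment as diameter has centre (-5, -1) and r² = 272/4 = 68.
Check A: distance² to centre = 52 ≤ 68, so it lies inside.
All remaining points lie in this disk, and no smaller disk contains both endpoints, so this is the minimum enclosing circle.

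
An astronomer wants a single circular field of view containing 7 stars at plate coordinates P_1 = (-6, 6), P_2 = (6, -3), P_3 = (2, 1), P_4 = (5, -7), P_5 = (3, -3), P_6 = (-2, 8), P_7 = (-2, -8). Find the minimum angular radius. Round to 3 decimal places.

By Welzl's lemma the MEC is supported by two points (diametrically opposite) or three points (on a circumcircle).
The minimum enclosing circle is determined by three boundary points: P_1, P_4, P_6.
Their circumcentre is (-12/37, -13/37) with r² = 99325/1369.
The farthest remaining point P_7 is at distance² 83933/1369 ≤ 99325/1369.
r = √(99325/1369) ≈ 8.518.

8.518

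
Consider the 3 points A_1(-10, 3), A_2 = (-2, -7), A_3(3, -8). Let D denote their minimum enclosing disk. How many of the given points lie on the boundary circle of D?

2

Side lengths²: A_1A_2² = 164, A_1A_3² = 290, A_2A_3² = 26.
Since A_1A_3² = 290 ≥ 164 + 26 = 190, the angle opposite A_1A_3 is not acute, so the smallest enclosing circle has A_1A_3 as diameter.
Centre = midpoint of A_1A_3 = (-3.5, -2.5), r² = 290/4 = 72.5.
The points at distance exactly r from the centre are A_1, A_3 — 2 points.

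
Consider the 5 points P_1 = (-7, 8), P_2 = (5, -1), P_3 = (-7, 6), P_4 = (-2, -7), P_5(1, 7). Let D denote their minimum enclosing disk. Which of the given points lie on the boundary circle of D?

P_1, P_2, P_4

A smallest enclosing disk is always determined by at most three of the input points on its boundary.
The minimum enclosing circle is determined by three boundary points: P_1, P_2, P_4.
Their circumcentre is (-17/6, 19/18) with r² = 10625/162.
The farthest remaining point P_5 is at distance² 8105/162 ≤ 10625/162.
The points at distance exactly r from the centre are P_1, P_2, P_4 — 3 points.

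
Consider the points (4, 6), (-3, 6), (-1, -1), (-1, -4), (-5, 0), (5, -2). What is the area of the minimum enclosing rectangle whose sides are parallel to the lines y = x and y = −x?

120

In coordinates u = x + y, v = x − y the rectangle is axis-aligned; the map (x,y)→(u,v) scales areas by 2.
u-values: 10, 3, -2, -5, -5, 3; range = 10 − (-5) = 15.
v-values: -2, -9, 0, 3, -5, 7; range = 7 − (-9) = 16.
Area = (15 × 16) / 2 = 120.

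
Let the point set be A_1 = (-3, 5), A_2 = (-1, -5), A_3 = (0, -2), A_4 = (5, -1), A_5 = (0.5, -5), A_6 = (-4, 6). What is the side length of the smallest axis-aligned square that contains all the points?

The bounding box has width 9 and height 11.
An axis-aligned square enclosing the set must have side ≥ max(width, height).
So the minimum side is max(9, 11) = 11.

11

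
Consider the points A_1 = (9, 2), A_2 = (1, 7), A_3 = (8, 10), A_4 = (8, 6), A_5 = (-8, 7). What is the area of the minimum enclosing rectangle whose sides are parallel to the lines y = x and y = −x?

In coordinates u = x + y, v = x − y the rectangle is axis-aligned; the map (x,y)→(u,v) scales areas by 2.
u-values: 11, 8, 18, 14, -1; range = 18 − (-1) = 19.
v-values: 7, -6, -2, 2, -15; range = 7 − (-15) = 22.
Area = (19 × 22) / 2 = 209.

209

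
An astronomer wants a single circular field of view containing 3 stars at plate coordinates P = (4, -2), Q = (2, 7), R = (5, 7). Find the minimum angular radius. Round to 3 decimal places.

Side lengths²: PQ² = 85, PR² = 82, QR² = 9.
Since PQ² = 85 < 82 + 9 = 91, the triangle is acute, so the smallest enclosing circle is the circumcircle.
Circumcentre = (3.5, 47/18), r² = 3485/162.
r = √(3485/162) ≈ 4.638.

4.638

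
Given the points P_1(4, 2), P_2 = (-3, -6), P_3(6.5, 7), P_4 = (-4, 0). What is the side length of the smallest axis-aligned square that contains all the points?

13

The bounding box has width 10.5 and height 13.
An axis-aligned square enclosing the set must have side ≥ max(width, height).
So the minimum side is max(10.5, 13) = 13.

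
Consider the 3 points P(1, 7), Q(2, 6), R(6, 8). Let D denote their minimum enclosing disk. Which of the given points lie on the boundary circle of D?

Side lengths²: PQ² = 2, PR² = 26, QR² = 20.
Since PR² = 26 ≥ 20 + 2 = 22, the angle opposite PR is not acute, so the smallest enclosing circle has PR as diameter.
Centre = midpoint of PR = (3.5, 7.5), r² = 26/4 = 6.5.
The points at distance exactly r from the centre are P, R — 2 points.

P, R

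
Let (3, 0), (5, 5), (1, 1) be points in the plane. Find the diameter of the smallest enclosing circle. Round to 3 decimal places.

Call the three points A, B, C in the order given.
Side lengths²: AB² = 29, AC² = 5, BC² = 32.
Since BC² = 32 < 29 + 5 = 34, the triangle is acute, so the smallest enclosing circle is the circumcircle.
Circumcentre = (19/6, 17/6), r² = 145/18.
Diameter = 2r = 2√(145/18) ≈ 5.676.

5.676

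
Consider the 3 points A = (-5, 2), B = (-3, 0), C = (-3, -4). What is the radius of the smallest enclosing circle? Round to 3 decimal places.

Side lengths²: AB² = 8, AC² = 40, BC² = 16.
Since AC² = 40 ≥ 16 + 8 = 24, the angle opposite AC is not acute, so the smallest enclosing circle has AC as diameter.
Centre = midpoint of AC = (-4, -1), r² = 40/4 = 10.
r = √10 ≈ 3.162.

3.162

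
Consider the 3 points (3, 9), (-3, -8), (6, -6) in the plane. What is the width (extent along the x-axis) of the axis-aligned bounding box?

max x = 6, min x = -3, so width = 9.

9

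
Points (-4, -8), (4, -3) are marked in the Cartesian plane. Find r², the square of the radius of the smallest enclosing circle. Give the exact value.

The smallest circle enclosing two points has them as diameter endpoints.
Centre = midpoint = (0, -5.5); r² = |(-4, -8)−(4, -3)|²/4 = 89/4 = 22.25.

22.25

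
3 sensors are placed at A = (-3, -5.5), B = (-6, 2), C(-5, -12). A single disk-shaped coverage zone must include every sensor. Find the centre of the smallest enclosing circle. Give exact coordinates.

(-5.5, -5)

Side lengths²: AB² = 65.25, AC² = 46.25, BC² = 197.
Since BC² = 197 ≥ 65.25 + 46.25 = 111.5, the angle opposite BC is not acute, so the smallest enclosing circle has BC as diameter.
Centre = midpoint of BC = (-5.5, -5), r² = 197/4 = 49.25.
Centre = (-5.5, -5).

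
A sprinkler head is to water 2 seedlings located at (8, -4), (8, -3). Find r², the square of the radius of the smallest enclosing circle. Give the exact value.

The smallest circle enclosing two points has them as diameter endpoints.
Centre = midpoint = (8, -3.5); r² = |(8, -4)−(8, -3)|²/4 = 1/4 = 0.25.

0.25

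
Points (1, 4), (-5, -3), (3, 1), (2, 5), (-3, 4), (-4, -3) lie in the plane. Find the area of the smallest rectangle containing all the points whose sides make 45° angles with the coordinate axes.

67.5

In coordinates u = x + y, v = x − y the rectangle is axis-aligned; the map (x,y)→(u,v) scales areas by 2.
u-values: 5, -8, 4, 7, 1, -7; range = 7 − (-8) = 15.
v-values: -3, -2, 2, -3, -7, -1; range = 2 − (-7) = 9.
Area = (15 × 9) / 2 = 67.5.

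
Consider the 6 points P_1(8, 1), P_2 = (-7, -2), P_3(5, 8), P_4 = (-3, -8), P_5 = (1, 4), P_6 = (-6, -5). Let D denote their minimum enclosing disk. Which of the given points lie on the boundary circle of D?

P_3, P_4

By Welzl's lemma the MEC is supported by two points (diametrically opposite) or three points (on a circumcircle).
The farthest pair is P_3–P_4 with squared distance 320. The circle on this segment as diameter has centre (1, 0) and r² = 320/4 = 80.
Check P_1: distance² to centre = 50 ≤ 80, so it lies inside.
All remaining points lie in this disk, and no smaller disk contains both endpoints, so this is the minimum enclosing circle.
The points at distance exactly r from the centre are P_3, P_4 — 2 points.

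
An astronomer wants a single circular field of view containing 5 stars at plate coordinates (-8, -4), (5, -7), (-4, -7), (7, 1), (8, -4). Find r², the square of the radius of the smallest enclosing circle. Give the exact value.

65

A smallest enclosing disk is always determined by at most three of the input points on its boundary.
The minimum enclosing circle is determined by three boundary points: (-8, -4), (7, 1), (8, -4).
Their circumcentre is (0, -3) with r² = 65.
The farthest remaining point (5, -7) is at distance² 41 ≤ 65.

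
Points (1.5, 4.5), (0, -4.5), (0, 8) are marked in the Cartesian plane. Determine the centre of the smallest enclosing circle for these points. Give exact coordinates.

(0, 1.75)

Call the three points A, B, C in the order given.
Side lengths²: AB² = 83.25, AC² = 14.5, BC² = 156.25.
Since BC² = 156.25 ≥ 83.25 + 14.5 = 97.75, the angle opposite BC is not acute, so the smallest enclosing circle has BC as diameter.
Centre = midpoint of BC = (0, 1.75), r² = 156.25/4 = 39.0625.
Centre = (0, 1.75).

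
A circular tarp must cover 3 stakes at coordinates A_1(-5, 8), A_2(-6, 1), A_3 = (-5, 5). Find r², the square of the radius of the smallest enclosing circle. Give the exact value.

Side lengths²: A_1A_2² = 50, A_1A_3² = 9, A_2A_3² = 17.
Since A_1A_2² = 50 ≥ 17 + 9 = 26, the angle opposite A_1A_2 is not acute, so the smallest enclosing circle has A_1A_2 as diameter.
Centre = midpoint of A_1A_2 = (-5.5, 4.5), r² = 50/4 = 12.5.

12.5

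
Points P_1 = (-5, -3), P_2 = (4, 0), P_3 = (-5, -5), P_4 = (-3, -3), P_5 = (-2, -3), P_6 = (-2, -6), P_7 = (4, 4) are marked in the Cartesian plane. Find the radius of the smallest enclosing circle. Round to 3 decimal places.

A smallest enclosing disk is always determined by at most three of the input points on its boundary.
The farthest pair is P_3–P_7 with squared distance 162. The circle on this segment as diameter has centre (-0.5, -0.5) and r² = 162/4 = 40.5.
Check P_1: distance² to centre = 26.5 ≤ 40.5, so it lies inside.
All remaining points lie in this disk, and no smaller disk contains both endpoints, so this is the minimum enclosing circle.
r = √(40.5) ≈ 6.364.

6.364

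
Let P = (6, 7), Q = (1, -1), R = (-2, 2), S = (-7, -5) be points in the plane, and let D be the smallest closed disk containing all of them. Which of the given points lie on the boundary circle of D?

P, S

The farthest pair is P–S with squared distance 313. The circle on this segment as diameter has centre (-0.5, 1) and r² = 313/4 = 78.25.
Check Q: distance² to centre = 6.25 ≤ 78.25, so it lies inside.
All remaining points lie in this disk, and no smaller disk contains both endpoints, so this is the minimum enclosing circle.
The points at distance exactly r from the centre are P, S — 2 points.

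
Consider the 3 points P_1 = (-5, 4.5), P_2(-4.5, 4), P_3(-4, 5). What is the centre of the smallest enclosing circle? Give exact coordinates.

Side lengths²: P_1P_2² = 0.5, P_1P_3² = 1.25, P_2P_3² = 1.25.
Since P_2P_3² = 1.25 < 1.25 + 0.5 = 1.75, the triangle is acute, so the smallest enclosing circle is the circumcircle.
Circumcentre = (-53/12, 55/12), r² = 25/72.
Centre = (-53/12, 55/12).

(-53/12, 55/12)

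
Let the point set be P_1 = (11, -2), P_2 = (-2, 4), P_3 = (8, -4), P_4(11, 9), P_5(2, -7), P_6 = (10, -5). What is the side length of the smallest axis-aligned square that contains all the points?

The bounding box has width 13 and height 16.
An axis-aligned square enclosing the set must have side ≥ max(width, height).
So the minimum side is max(13, 16) = 16.

16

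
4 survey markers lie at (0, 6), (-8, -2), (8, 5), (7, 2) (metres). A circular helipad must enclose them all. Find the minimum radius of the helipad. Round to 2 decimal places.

The farthest pair is (-8, -2)–(8, 5) with squared distance 305. The circle on this segment as diameter has centre (0, 1.5) and r² = 305/4 = 76.25.
Check (0, 6): distance² to centre = 20.25 ≤ 76.25, so it lies inside.
All remaining points lie in this disk, and no smaller disk contains both endpoints, so this is the minimum enclosing circle.
r = √(76.25) ≈ 8.73.

8.73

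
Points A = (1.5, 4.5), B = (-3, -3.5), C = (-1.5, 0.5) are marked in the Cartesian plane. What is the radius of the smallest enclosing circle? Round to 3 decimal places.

4.589

Side lengths²: AB² = 84.25, AC² = 25, BC² = 18.25.
Since AB² = 84.25 ≥ 25 + 18.25 = 43.25, the angle opposite AB is not acute, so the smallest enclosing circle has AB as diameter.
Centre = midpoint of AB = (-0.75, 0.5), r² = 84.25/4 = 21.0625.
r = √(21.0625) ≈ 4.589.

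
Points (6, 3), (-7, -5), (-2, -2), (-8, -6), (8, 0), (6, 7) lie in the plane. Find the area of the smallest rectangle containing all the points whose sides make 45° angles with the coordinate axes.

135

In coordinates u = x + y, v = x − y the rectangle is axis-aligned; the map (x,y)→(u,v) scales areas by 2.
u-values: 9, -12, -4, -14, 8, 13; range = 13 − (-14) = 27.
v-values: 3, -2, 0, -2, 8, -1; range = 8 − (-2) = 10.
Area = (27 × 10) / 2 = 135.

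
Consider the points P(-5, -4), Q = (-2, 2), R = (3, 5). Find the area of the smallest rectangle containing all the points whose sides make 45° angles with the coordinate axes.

25.5

In coordinates u = x + y, v = x − y the rectangle is axis-aligned; the map (x,y)→(u,v) scales areas by 2.
u-values: -9, 0, 8; range = 8 − (-9) = 17.
v-values: -1, -4, -2; range = -1 − (-4) = 3.
Area = (17 × 3) / 2 = 25.5.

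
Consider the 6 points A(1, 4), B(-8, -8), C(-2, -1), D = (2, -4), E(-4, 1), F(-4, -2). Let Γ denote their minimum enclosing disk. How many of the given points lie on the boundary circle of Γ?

2

By Welzl's lemma the MEC is supported by two points (diametrically opposite) or three points (on a circumcircle).
The farthest pair is A–B with squared distance 225. The circle on this segment as diameter has centre (-3.5, -2) and r² = 225/4 = 56.25.
Check C: distance² to centre = 3.25 ≤ 56.25, so it lies inside.
All remaining points lie in this disk, and no smaller disk contains both endpoints, so this is the minimum enclosing circle.
The points at distance exactly r from the centre are A, B — 2 points.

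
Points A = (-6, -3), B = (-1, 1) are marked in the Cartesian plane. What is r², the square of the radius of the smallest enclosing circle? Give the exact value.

10.25

The smallest circle enclosing two points has them as diameter endpoints.
Centre = midpoint = (-3.5, -1); r² = |AB|²/4 = 41/4 = 10.25.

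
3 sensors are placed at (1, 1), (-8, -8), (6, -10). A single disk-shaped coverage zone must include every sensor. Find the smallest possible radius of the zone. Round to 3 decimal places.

Call the three points A, B, C in the order given.
Side lengths²: AB² = 162, AC² = 146, BC² = 200.
Since BC² = 200 < 162 + 146 = 308, the triangle is acute, so the smallest enclosing circle is the circumcircle.
Circumcentre = (-0.625, -6.375), r² = 57.03125.
r = √(57.03125) ≈ 7.552.

7.552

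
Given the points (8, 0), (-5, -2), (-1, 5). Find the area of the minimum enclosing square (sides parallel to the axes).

169

The bounding box has width 13 and height 7.
An axis-aligned square enclosing the set must have side ≥ max(width, height).
So the minimum side is max(13, 7) = 13.
Area = 13² = 169.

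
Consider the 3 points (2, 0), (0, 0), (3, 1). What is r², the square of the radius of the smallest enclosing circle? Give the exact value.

2.5

Call the three points A, B, C in the order given.
Side lengths²: AB² = 4, AC² = 2, BC² = 10.
Since BC² = 10 ≥ 4 + 2 = 6, the angle opposite BC is not acute, so the smallest enclosing circle has BC as diameter.
Centre = midpoint of BC = (1.5, 0.5), r² = 10/4 = 2.5.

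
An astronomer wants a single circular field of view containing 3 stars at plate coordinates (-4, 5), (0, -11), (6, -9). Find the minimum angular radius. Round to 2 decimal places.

Call the three points A, B, C in the order given.
Side lengths²: AB² = 272, AC² = 296, BC² = 40.
Since AC² = 296 < 272 + 40 = 312, the triangle is acute, so the smallest enclosing circle is the circumcircle.
Circumcentre = (6/13, -31/13), r² = 12580/169.
r = √(12580/169) ≈ 8.63.

8.63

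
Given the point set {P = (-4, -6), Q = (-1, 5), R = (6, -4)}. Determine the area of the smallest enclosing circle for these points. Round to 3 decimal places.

127.627

Side lengths²: PQ² = 130, PR² = 104, QR² = 130.
Since QR² = 130 < 130 + 104 = 234, the triangle is acute, so the smallest enclosing circle is the circumcircle.
Circumcentre = (0.25, -1.25), r² = 40.625.
Area = π·r² = π·40.625 ≈ 127.627.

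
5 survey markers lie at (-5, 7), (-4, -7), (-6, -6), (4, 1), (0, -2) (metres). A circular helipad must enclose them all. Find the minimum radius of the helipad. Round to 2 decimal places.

The minimum enclosing circle of a finite set is fixed by two of the points (as a diameter) or three (as a circumcircle).
The minimum enclosing circle is determined by three boundary points: (-5, 7), (-4, -7), (4, 1).
Their circumcentre is (-3.1, 0.1) with r² = 51.22.
The farthest remaining point (-6, -6) is at distance² 45.62 ≤ 51.22.
r = √(51.22) ≈ 7.16.

7.16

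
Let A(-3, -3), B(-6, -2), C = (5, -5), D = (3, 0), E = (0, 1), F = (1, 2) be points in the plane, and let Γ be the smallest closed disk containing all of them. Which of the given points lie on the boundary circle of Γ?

A smallest enclosing disk is always determined by at most three of the input points on its boundary.
The farthest pair is B–C with squared distance 130. The circle on this segment as diameter has centre (-0.5, -3.5) and r² = 130/4 = 32.5.
Check A: distance² to centre = 6.5 ≤ 32.5, so it lies inside.
All remaining points lie in this disk, and no smaller disk contains both endpoints, so this is the minimum enclosing circle.
The points at distance exactly r from the centre are B, C, F — 3 points.

B, C, F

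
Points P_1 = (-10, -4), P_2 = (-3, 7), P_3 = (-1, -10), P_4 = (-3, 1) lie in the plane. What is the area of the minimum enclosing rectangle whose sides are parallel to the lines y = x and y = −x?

In coordinates u = x + y, v = x − y the rectangle is axis-aligned; the map (x,y)→(u,v) scales areas by 2.
u-values: -14, 4, -11, -2; range = 4 − (-14) = 18.
v-values: -6, -10, 9, -4; range = 9 − (-10) = 19.
Area = (18 × 19) / 2 = 171.

171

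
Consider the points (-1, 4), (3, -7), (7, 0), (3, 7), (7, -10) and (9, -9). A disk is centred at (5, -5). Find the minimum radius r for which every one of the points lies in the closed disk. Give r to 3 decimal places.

The required radius is the distance from (5, -5) to the farthest point.
Squared distances: 117, 8, 29, 148, 29, 32.
Maximum is 148, attained at (3, 7).
r = √148 ≈ 12.166.

12.166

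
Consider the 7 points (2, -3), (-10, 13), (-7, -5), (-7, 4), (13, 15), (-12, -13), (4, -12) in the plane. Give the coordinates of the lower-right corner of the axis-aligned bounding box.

(13, -13)

x-range [-12, 13], y-range [-13, 15].
The lower-right corner is (13, -13).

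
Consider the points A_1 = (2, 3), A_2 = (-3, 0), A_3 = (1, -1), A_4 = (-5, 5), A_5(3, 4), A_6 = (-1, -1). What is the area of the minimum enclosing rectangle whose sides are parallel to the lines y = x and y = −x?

60

In coordinates u = x + y, v = x − y the rectangle is axis-aligned; the map (x,y)→(u,v) scales areas by 2.
u-values: 5, -3, 0, 0, 7, -2; range = 7 − (-3) = 10.
v-values: -1, -3, 2, -10, -1, 0; range = 2 − (-10) = 12.
Area = (10 × 12) / 2 = 60.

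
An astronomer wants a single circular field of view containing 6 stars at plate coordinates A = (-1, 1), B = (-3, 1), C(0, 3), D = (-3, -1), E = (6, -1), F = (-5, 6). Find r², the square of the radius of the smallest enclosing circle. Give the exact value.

42.5

By Welzl's lemma the MEC is supported by two points (diametrically opposite) or three points (on a circumcircle).
The farthest pair is E–F with squared distance 170. The circle on this segment as diameter has centre (0.5, 2.5) and r² = 170/4 = 42.5.
Check A: distance² to centre = 4.5 ≤ 42.5, so it lies inside.
All remaining points lie in this disk, and no smaller disk contains both endpoints, so this is the minimum enclosing circle.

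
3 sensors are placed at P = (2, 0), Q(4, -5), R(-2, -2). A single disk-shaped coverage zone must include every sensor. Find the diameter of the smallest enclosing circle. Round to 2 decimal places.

6.73

Side lengths²: PQ² = 29, PR² = 20, QR² = 45.
Since QR² = 45 < 29 + 20 = 49, the triangle is acute, so the smallest enclosing circle is the circumcircle.
Circumcentre = (1.125, -3.25), r² = 11.328125.
Diameter = 2r = 2√(11.328125) ≈ 6.73.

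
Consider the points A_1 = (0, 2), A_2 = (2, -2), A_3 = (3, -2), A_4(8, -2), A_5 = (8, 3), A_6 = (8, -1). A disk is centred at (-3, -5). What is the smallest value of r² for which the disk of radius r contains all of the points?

The required radius is the distance from (-3, -5) to the farthest point.
Squared distances: 58, 34, 45, 130, 185, 137.
Maximum is 185, attained at A_5.

185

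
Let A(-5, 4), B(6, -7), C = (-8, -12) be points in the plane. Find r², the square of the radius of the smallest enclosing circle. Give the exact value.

58565/722

Side lengths²: AB² = 242, AC² = 265, BC² = 221.
Since AC² = 265 < 242 + 221 = 463, the triangle is acute, so the smallest enclosing circle is the circumcircle.
Circumcentre = (-103/38, -179/38), r² = 58565/722.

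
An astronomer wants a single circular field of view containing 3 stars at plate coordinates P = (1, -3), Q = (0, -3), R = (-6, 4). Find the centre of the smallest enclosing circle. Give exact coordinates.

(-2.5, 0.5)

Side lengths²: PQ² = 1, PR² = 98, QR² = 85.
Since PR² = 98 ≥ 85 + 1 = 86, the angle opposite PR is not acute, so the smallest enclosing circle has PR as diameter.
Centre = midpoint of PR = (-2.5, 0.5), r² = 98/4 = 24.5.
Centre = (-2.5, 0.5).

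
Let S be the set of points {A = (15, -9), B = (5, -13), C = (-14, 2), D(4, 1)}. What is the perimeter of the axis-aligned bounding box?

88

Width = max x − min x = 15 − (-14) = 29.
Height = max y − min y = 2 − (-13) = 15.
Perimeter = 2(29 + 15) = 88.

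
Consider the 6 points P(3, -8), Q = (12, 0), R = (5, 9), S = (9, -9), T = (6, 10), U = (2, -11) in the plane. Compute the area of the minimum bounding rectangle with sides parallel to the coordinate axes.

210

x ranges over [2, 12], width 10.
y ranges over [-11, 10], height 21.
Area = 10 × 21 = 210.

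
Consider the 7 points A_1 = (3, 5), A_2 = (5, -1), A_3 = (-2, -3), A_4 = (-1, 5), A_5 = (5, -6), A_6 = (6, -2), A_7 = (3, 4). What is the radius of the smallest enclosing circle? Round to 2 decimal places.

6.26

A smallest enclosing disk is always determined by at most three of the input points on its boundary.
The farthest pair is A_4–A_5 with squared distance 157. The circle on this segment as diameter has centre (2, -0.5) and r² = 157/4 = 39.25.
Check A_1: distance² to centre = 31.25 ≤ 39.25, so it lies inside.
All remaining points lie in this disk, and no smaller disk contains both endpoints, so this is the minimum enclosing circle.
r = √(39.25) ≈ 6.26.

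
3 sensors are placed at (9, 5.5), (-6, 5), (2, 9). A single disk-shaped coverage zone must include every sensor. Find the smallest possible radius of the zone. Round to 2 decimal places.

Call the three points A, B, C in the order given.
Side lengths²: AB² = 225.25, AC² = 61.25, BC² = 80.
Since AB² = 225.25 ≥ 80 + 61.25 = 141.25, the angle opposite AB is not acute, so the smallest enclosing circle has AB as diameter.
Centre = midpoint of AB = (1.5, 5.25), r² = 225.25/4 = 56.3125.
r = √(56.3125) ≈ 7.50.

7.50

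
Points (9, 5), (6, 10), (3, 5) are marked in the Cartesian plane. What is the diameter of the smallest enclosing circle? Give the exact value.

Call the three points A, B, C in the order given.
Side lengths²: AB² = 34, AC² = 36, BC² = 34.
Since AC² = 36 < 34 + 34 = 68, the triangle is acute, so the smallest enclosing circle is the circumcircle.
Circumcentre = (6, 6.6), r² = 11.56.
Diameter = 2r = 2√(11.56) = 6.8.

6.8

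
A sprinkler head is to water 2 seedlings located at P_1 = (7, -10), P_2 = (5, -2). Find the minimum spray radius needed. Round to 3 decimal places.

4.123

The smallest circle enclosing two points has them as diameter endpoints.
Centre = midpoint = (6, -6); r² = |P_1P_2|²/4 = 68/4 = 17.
r = √17 ≈ 4.123.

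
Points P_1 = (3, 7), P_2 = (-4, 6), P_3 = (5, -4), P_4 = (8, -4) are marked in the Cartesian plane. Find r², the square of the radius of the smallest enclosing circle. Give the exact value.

61

The minimum enclosing circle of a finite set is fixed by two of the points (as a diameter) or three (as a circumcircle).
The farthest pair is P_2–P_4 with squared distance 244. The circle on this segment as diameter has centre (2, 1) and r² = 244/4 = 61.
Check P_1: distance² to centre = 37 ≤ 61, so it lies inside.
All remaining points lie in this disk, and no smaller disk contains both endpoints, so this is the minimum enclosing circle.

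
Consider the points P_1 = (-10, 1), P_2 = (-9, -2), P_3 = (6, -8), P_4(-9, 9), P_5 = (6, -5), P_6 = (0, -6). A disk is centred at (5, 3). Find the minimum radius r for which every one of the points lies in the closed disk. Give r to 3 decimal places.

15.232

The required radius is the distance from (5, 3) to the farthest point.
Squared distances: 229, 221, 122, 232, 65, 106.
Maximum is 232, attained at P_4.
r = √232 ≈ 15.232.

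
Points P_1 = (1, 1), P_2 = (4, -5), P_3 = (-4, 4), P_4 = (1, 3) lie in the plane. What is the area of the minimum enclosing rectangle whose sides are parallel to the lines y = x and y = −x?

In coordinates u = x + y, v = x − y the rectangle is axis-aligned; the map (x,y)→(u,v) scales areas by 2.
u-values: 2, -1, 0, 4; range = 4 − (-1) = 5.
v-values: 0, 9, -8, -2; range = 9 − (-8) = 17.
Area = (5 × 17) / 2 = 42.5.

42.5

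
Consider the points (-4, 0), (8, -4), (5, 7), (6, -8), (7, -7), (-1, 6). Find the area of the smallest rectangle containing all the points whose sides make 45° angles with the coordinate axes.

168

In coordinates u = x + y, v = x − y the rectangle is axis-aligned; the map (x,y)→(u,v) scales areas by 2.
u-values: -4, 4, 12, -2, 0, 5; range = 12 − (-4) = 16.
v-values: -4, 12, -2, 14, 14, -7; range = 14 − (-7) = 21.
Area = (16 × 21) / 2 = 168.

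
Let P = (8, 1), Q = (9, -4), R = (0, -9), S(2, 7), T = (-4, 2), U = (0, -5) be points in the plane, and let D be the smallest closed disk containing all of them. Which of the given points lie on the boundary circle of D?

A smallest enclosing disk is always determined by at most three of the input points on its boundary.
The minimum enclosing circle is determined by three boundary points: Q, R, S.
Their circumcentre is (99/67, -71/67) with r² = 292825/4489.
The farthest remaining point P is at distance² 210013/4489 ≤ 292825/4489.
The points at distance exactly r from the centre are Q, R, S — 3 points.

Q, R, S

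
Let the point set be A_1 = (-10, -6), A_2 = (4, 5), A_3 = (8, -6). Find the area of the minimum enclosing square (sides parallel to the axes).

The bounding box has width 18 and height 11.
An axis-aligned square enclosing the set must have side ≥ max(width, height).
So the minimum side is max(18, 11) = 18.
Area = 18² = 324.

324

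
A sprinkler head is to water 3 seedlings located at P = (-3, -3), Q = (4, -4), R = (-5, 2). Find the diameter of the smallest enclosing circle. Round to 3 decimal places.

Side lengths²: PQ² = 50, PR² = 29, QR² = 117.
Since QR² = 117 ≥ 50 + 29 = 79, the angle opposite QR is not acute, so the smallest enclosing circle has QR as diameter.
Centre = midpoint of QR = (-0.5, -1), r² = 117/4 = 29.25.
Diameter = 2r = 2√(29.25) ≈ 10.817.

10.817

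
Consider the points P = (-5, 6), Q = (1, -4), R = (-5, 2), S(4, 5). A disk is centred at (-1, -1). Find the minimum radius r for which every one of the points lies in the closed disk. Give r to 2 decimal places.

8.06

The required radius is the distance from (-1, -1) to the farthest point.
Squared distances: 65, 13, 25, 61.
Maximum is 65, attained at P.
r = √65 ≈ 8.06.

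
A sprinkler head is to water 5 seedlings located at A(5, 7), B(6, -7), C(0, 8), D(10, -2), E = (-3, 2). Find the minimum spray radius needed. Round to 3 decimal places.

8.078

The minimum enclosing circle of a finite set is fixed by two of the points (as a diameter) or three (as a circumcircle).
The farthest pair is B–C with squared distance 261. The circle on this segment as diameter has centre (3, 0.5) and r² = 261/4 = 65.25.
Check A: distance² to centre = 46.25 ≤ 65.25, so it lies inside.
All remaining points lie in this disk, and no smaller disk contains both endpoints, so this is the minimum enclosing circle.
r = √(65.25) ≈ 8.078.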